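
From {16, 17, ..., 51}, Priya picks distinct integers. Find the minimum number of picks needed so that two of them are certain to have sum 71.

Two chosen integers sum to 71 exactly when both halves of some pair {x, 71−x} with 20 ≤ x ≤ 71−x ≤ 51 are chosen — 16 such pairs.
The remaining 4 elements (those with no distinct partner in range) can never complete a 71-sum, so the worst case takes all of them and one from each pair: 4 + 16 = 20.
Pigeonhole: the 21st integer has to be the second member of some pair, so 20 + 1 = 21.

21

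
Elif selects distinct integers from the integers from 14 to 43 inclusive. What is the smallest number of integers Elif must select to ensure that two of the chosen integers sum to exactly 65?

20

A set avoiding the sum 65 can contain at most one of each pair {x, 65−x}, plus the 8 elements whose complement lies outside the range.
The integers 14, …, 32 (19 of them) are such a set: any two sum to at least 14+15 = 29 and at most 31+32 = 63 < 65.
Pigeonhole: any 20th integer completes one of the 11 pairs, so 20 choices force a sum of 65.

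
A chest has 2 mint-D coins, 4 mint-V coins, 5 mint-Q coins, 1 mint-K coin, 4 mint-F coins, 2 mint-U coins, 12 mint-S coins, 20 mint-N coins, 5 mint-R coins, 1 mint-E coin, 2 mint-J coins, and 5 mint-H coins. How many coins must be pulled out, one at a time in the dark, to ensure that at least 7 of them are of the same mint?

44

An adversary could hand out at most 6 coins per mint (10 mints run out sooner): 2 + 4 + 5 + 1 + 4 + 2 + 6 + 6 + 5 + 1 + 2 + 5 = 43 coins and still no mint has 7.
One more coin lands in a mint already at 6, so 44 draws are enough and 43 are not.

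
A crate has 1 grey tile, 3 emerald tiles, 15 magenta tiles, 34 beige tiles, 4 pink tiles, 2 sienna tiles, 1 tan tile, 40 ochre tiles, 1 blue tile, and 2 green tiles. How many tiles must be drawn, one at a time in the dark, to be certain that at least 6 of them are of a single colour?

30

An adversary could hand out at most 5 tiles per colour (7 colours run out sooner): 1 + 3 + 5 + 5 + 4 + 2 + 1 + 5 + 1 + 2 = 29 tiles and still no colour has 6.
By the pigeonhole principle, one more tile lands in a colour already at 5, so 30 draws are enough and 29 are not.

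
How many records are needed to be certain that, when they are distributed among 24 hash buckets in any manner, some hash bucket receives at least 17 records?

With 384 records one could put exactly 16 in each of the 24 hash buckets, and no hash bucket would reach 17.
One more record must land in a hash bucket that already has 16, giving it 17.
So 24 × 16 + 1 = 385 records are required.

385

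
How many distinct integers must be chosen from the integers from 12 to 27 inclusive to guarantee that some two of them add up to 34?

Group the elements by complementary pair {x, 34−x}: {12,22}, {13,21}, {14,20}, …, giving 5 two-element pairs, the single value 17 (it cannot pair with itself since the integers are distinct), and 5 integers whose partner 34−x falls outside [12,27].
By the pigeonhole principle, treating each of those 11 groups as a pigeonhole, one can pick one integer per group — 11 integers — with no two summing to 34.
The 12th integer lands in an occupied pair, forcing a sum of 34.

12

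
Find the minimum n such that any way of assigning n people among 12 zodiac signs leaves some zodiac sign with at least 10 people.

With 108 people one could put exactly 9 in each of the 12 zodiac signs, and no zodiac sign would reach 10.
One more person must land in a zodiac sign that already has 9, giving it 10.
So 12 × 9 + 1 = 109 people are required.

109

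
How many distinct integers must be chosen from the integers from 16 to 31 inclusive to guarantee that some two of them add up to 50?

11

Two chosen integers sum to 50 exactly when both halves of some pair {x, 50−x} with 19 ≤ x ≤ 50−x ≤ 31 are chosen — 6 such pairs.
The remaining 4 elements (those with no distinct partner in range) can never complete a 50-sum, so the worst case takes all of them and one from each pair: 4 + 6 = 10.
By the pigeonhole principle, the 11th integer has to be the second member of some pair, so 10 + 1 = 11.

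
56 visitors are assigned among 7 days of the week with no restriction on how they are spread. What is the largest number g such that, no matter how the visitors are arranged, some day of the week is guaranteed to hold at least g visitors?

8

The 7 days of the week are the holes and the 56 visitors are the pigeons.
If every day of the week held at most 7 visitors, the total would be at most 7 × 7 = 49, which is less than 56.
So some day of the week holds at least ⌈56/7⌉ = 8 visitors.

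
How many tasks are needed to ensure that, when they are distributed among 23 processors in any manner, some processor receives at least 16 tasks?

346

With 345 tasks one could put exactly 15 in each of the 23 processors, and no processor would reach 16.
Pigeonhole: one more task must land in a processor that already has 15, giving it 16.
So 23 × 15 + 1 = 346 tasks are required.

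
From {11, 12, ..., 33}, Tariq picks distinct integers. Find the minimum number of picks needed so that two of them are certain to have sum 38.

16

A set avoiding the sum 38 can contain at most one of each pair {x, 38−x}, plus the 7 elements whose complement lies outside the range or equal to its own complement.
The integers 19, …, 33 (15 of them) are such a set: any two sum to at least 19+20 = 39 > 38.
By pigeonhole, any 16th integer completes one of the 8 pairs, so 16 choices force a sum of 38.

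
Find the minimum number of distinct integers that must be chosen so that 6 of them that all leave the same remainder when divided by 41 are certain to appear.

206

By the pigeonhole principle, the 41 residue classes mod 41 are the pigeonholes.
With 205 integers one could put 5 in each residue class and have no class reach 6.
The 206th integer pushes some class to 6, so 41·5 + 1 = 206.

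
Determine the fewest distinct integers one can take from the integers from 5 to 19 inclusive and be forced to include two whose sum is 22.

Group the elements by complementary pair {x, 22−x}: {5,17}, {6,16}, {7,15}, …, giving 6 two-element pairs, the single value 11 (it cannot pair with itself since the integers are distinct), and 2 integers whose partner 22−x falls outside [5,19].
Treating each of those 9 groups as a pigeonhole, one can pick one integer per group — 9 integers — with no two summing to 22.
The 10th integer lands in an occupied pair, forcing a sum of 22.

10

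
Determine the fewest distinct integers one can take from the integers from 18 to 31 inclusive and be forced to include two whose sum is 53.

10

Group the elements by complementary pair {x, 53−x}: {22,31}, {23,30}, {24,29}, …, giving 5 two-element pairs and 4 integers whose partner 53−x falls outside [18,31].
Treating each of those 9 groups as a pigeonhole, one can pick one integer per group — 9 integers — with no two summing to 53.
The 10th integer lands in an occupied pair, forcing a sum of 53.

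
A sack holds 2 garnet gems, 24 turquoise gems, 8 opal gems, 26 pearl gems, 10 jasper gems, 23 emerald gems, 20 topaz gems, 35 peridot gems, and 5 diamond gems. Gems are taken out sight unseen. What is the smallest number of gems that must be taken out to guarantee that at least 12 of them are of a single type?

81

Pigeonhole: the 9 types are the holes; the gems drawn are the pigeons.
To avoid 12 of any one type, the worst case takes at most 11 of each type, or every gem of a type that has fewer than 11.
That gives 2 + 11 + 8 + 11 + 10 + 11 + 11 + 11 + 5 = 80 gems with no type reaching 12.
The next gem forces some type to 12, so 80 + 1 = 81.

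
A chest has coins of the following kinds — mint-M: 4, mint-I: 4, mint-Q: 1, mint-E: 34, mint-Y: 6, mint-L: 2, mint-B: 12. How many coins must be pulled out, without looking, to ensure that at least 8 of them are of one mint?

32

By pigeonhole, the 7 mints are the holes; the coins drawn are the pigeons.
To avoid 8 of any one mint, the worst case takes at most 7 of each mint, or every coin of a mint that has fewer than 7.
That gives 4 + 4 + 1 + 7 + 6 + 2 + 7 = 31 coins with no mint reaching 8.
The next coin forces some mint to 8, so 31 + 1 = 32.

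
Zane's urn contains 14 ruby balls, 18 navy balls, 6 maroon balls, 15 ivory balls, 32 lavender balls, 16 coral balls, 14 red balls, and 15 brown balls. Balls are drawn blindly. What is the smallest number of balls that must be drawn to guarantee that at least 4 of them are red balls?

120

In the worst case for collecting red balls, every non-red ball comes out first.
There are 14 + 18 + 6 + 15 + 32 + 16 + 15 = 116 non-red balls altogether.
After those, each further ball must be red, so 116 + 4 = 120 draws guarantee 4 red balls.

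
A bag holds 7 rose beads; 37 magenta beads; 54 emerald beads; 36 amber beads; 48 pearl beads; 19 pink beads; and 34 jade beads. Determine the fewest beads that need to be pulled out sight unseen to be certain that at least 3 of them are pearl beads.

In the worst case for collecting pearl beads, every non-pearl bead comes out first.
There are 7 + 37 + 54 + 36 + 19 + 34 = 187 non-pearl beads altogether.
After those, each further bead must be pearl, so 187 + 3 = 190 draws guarantee 3 pearl beads.

190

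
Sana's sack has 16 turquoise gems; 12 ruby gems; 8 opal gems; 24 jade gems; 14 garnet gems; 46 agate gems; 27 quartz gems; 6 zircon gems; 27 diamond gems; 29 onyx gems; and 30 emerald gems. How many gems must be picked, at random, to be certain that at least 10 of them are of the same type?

96

An adversary could hand out at most 9 gems per type (opal, zircon run out sooner): 9 + 9 + 8 + 9 + 9 + 9 + 9 + 6 + 9 + 9 + 9 = 95 gems and still no type has 10.
By pigeonhole, one more gem lands in a type already at 9, so 96 draws are enough and 95 are not.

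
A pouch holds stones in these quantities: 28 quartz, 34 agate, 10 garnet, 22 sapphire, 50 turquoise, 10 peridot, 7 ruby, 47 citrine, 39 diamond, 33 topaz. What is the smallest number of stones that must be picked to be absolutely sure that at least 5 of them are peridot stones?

In the worst case for collecting peridot stones, every non-peridot stone comes out first.
There are 28 + 34 + 10 + 22 + 50 + 7 + 47 + 39 + 33 = 270 non-peridot stones altogether.
After those, each further stone must be peridot, so 270 + 5 = 275 draws guarantee 5 peridot stones.

275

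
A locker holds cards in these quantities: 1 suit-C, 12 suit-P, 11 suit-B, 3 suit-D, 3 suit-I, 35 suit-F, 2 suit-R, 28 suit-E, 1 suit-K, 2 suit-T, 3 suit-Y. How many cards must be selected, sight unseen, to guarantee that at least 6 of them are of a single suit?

36

The 11 suits are the holes; the cards drawn are the pigeons.
To avoid 6 of any one suit, the worst case takes at most 5 of each suit, or every card of a suit that has fewer than 5.
That gives 1 + 5 + 5 + 3 + 3 + 5 + 2 + 5 + 1 + 2 + 3 = 35 cards with no suit reaching 6.
The next card forces some suit to 6, so 35 + 1 = 36.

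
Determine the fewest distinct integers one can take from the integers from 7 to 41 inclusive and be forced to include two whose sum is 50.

Two chosen integers sum to 50 exactly when both halves of some pair {x, 50−x} with 9 ≤ x ≤ 50−x ≤ 41 are chosen — 16 such pairs.
The remaining 3 elements (those with no distinct partner in range) can never complete a 50-sum, so the worst case takes all of them and one from each pair: 3 + 16 = 19.
Pigeonhole: the 20th integer has to be the second member of some pair, so 19 + 1 = 20.

20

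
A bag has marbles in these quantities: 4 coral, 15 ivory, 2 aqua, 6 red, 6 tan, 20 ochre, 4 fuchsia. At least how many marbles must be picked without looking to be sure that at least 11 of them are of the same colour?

43

Pigeonhole: the 7 colours are the holes; the marbles drawn are the pigeons.
To avoid 11 of any one colour, the worst case takes at most 10 of each colour, or every marble of a colour that has fewer than 10.
That gives 4 + 10 + 2 + 6 + 6 + 10 + 4 = 42 marbles with no colour reaching 11.
The next marble forces some colour to 11, so 42 + 1 = 43.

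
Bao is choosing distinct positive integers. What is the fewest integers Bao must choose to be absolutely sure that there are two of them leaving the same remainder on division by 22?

23

The 22 residue classes mod 22 are the pigeonholes.
With 22 integers one could put 1 in each residue class and have no class reach 2.
The 23rd integer pushes some class to 2, so 22·1 + 1 = 23.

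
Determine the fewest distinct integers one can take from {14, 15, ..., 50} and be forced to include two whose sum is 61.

Group the elements by complementary pair {x, 61−x}: {14,47}, {15,46}, {16,45}, …, giving 17 two-element pairs and 3 integers whose partner 61−x falls outside [14,50].
By the pigeonhole principle, treating each of those 20 groups as a pigeonhole, one can pick one integer per group — 20 integers — with no two summing to 61.
The 21st integer lands in an occupied pair, forcing a sum of 61.

21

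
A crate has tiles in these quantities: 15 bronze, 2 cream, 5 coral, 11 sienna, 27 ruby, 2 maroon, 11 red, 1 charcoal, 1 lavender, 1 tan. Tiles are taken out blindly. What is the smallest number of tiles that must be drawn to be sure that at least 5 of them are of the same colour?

Put each drawn tile into a box by colour. The largest draw with every box below 5 takes min(count, 4) from each colour; colours with fewer than 4 contribute all they have.
Σ min(cᵢ, 4) = 4 + 2 + 4 + 4 + 4 + 2 + 4 + 1 + 1 + 1 = 27.
Draw number 27 + 1 = 28 must push one box to 5.

28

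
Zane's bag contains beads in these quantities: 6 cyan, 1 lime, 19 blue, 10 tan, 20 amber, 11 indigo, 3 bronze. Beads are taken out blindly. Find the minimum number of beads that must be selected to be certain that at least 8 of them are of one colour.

Put each drawn bead into a box by colour. The largest draw with every box below 8 takes min(count, 7) from each colour; colours with fewer than 7 contribute all they have.
Σ min(cᵢ, 7) = 6 + 1 + 7 + 7 + 7 + 7 + 3 = 38.
Draw number 38 + 1 = 39 must push one box to 8.

39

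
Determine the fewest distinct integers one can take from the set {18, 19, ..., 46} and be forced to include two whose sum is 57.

A set avoiding the sum 57 can contain at most one of each pair {x, 57−x}, plus the 7 elements whose complement lies outside the range.
The integers 29, …, 46 (18 of them) are such a set: any two sum to at least 29+30 = 59 > 57.
By pigeonhole, any 19th integer completes one of the 11 pairs, so 19 choices force a sum of 57.

19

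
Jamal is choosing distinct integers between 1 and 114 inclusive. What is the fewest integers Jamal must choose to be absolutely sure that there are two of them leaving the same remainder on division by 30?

31

The 30 residue classes mod 30 are the pigeonholes.
With 30 integers one could put 1 in each residue class and have no class reach 2.
The 31st integer pushes some class to 2, so 30·1 + 1 = 31.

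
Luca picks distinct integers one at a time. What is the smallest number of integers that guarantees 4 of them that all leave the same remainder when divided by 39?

Pigeonhole: the 39 residue classes mod 39 are the pigeonholes.
With 117 integers one could put 3 in each residue class and have no class reach 4.
The 118th integer pushes some class to 4, so 39·3 + 1 = 118.

118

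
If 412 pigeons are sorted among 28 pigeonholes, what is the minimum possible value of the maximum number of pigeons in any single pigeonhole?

15

The 28 pigeonholes are the holes and the 412 pigeons are the pigeons.
If every pigeonhole held at most 14 pigeons, the total would be at most 28 × 14 = 392, which is less than 412.
So some pigeonhole holds at least ⌈412/28⌉ = 15 pigeons.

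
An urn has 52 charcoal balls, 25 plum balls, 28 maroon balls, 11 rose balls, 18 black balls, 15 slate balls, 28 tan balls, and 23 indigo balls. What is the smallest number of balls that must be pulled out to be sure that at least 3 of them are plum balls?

In the worst case for collecting plum balls, every non-plum ball comes out first.
There are 52 + 28 + 11 + 18 + 15 + 28 + 23 = 175 non-plum balls altogether.
After those, each further ball must be plum, so 175 + 3 = 178 draws guarantee 3 plum balls.

178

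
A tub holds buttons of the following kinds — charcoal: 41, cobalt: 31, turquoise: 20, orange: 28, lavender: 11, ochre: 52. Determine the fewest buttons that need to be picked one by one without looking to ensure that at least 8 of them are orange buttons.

In the worst case for collecting orange buttons, every non-orange button comes out first.
There are 41 + 31 + 20 + 11 + 52 = 155 non-orange buttons altogether.
After those, each further button must be orange, so 155 + 8 = 163 draws guarantee 8 orange buttons.

163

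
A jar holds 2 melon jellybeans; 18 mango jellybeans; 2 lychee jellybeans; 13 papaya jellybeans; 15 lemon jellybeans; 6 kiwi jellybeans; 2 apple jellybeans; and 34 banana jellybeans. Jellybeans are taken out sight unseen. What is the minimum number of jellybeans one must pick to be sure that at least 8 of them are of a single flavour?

An adversary could hand out at most 7 jellybeans per flavour (4 flavours run out sooner): 2 + 7 + 2 + 7 + 7 + 6 + 2 + 7 = 40 jellybeans and still no flavour has 8.
One more jellybean lands in a flavour already at 7, so 41 draws are enough and 40 are not.

41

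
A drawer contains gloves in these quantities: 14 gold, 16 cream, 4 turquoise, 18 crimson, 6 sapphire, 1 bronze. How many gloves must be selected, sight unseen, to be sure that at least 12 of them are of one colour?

By pigeonhole, the 6 colours are the holes; the gloves drawn are the pigeons.
To avoid 12 of any one colour, the worst case takes at most 11 of each colour, or every glove of a colour that has fewer than 11.
That gives 11 + 11 + 4 + 11 + 6 + 1 = 44 gloves with no colour reaching 12.
The next glove forces some colour to 12, so 44 + 1 = 45.

45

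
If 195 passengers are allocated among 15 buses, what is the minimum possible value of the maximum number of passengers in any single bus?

13

Pigeonhole: the 15 buses are the holes and the 195 passengers are the pigeons.
If every bus held at most 12 passengers, the total would be at most 15 × 12 = 180, which is less than 195.
So some bus holds at least ⌈195/15⌉ = 13 passengers.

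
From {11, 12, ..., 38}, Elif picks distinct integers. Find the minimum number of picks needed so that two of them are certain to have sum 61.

21

A set avoiding the sum 61 can contain at most one of each pair {x, 61−x}, plus the 12 elements whose complement lies outside the range.
The integers 11, …, 30 (20 of them) are such a set: any two sum to at least 11+12 = 23 and at most 29+30 = 59 < 61.
By the pigeonhole principle, any 21st integer completes one of the 8 pairs, so 21 choices force a sum of 61.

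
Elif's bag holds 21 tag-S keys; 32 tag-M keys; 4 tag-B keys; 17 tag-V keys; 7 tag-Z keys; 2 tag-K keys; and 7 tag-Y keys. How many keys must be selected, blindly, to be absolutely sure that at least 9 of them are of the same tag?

By the pigeonhole principle, put each drawn key into a box by tag. The largest draw with every box below 9 takes min(count, 8) from each tag; tags with fewer than 8 contribute all they have.
Σ min(cᵢ, 8) = 8 + 8 + 4 + 8 + 7 + 2 + 7 = 44.
Draw number 44 + 1 = 45 must push one box to 9.

45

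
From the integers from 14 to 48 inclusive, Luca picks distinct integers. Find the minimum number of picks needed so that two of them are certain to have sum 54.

23

Group the elements by complementary pair {x, 54−x}: {14,40}, {15,39}, {16,38}, …, giving 13 two-element pairs, the single value 27 (it cannot pair with itself since the integers are distinct), and 8 integers whose partner 54−x falls outside [14,48].
Pigeonhole: treating each of those 22 groups as a pigeonhole, one can pick one integer per group — 22 integers — with no two summing to 54.
The 23rd integer lands in an occupied pair, forcing a sum of 54.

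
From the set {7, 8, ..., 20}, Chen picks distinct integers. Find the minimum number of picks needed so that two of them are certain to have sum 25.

A set avoiding the sum 25 can contain at most one of each pair {x, 25−x}, plus the 2 elements whose complement lies outside the range.
The integers 13, …, 20 (8 of them) are such a set: any two sum to at least 13+14 = 27 > 25.
Pigeonhole: any 9th integer completes one of the 6 pairs, so 9 choices force a sum of 25.

9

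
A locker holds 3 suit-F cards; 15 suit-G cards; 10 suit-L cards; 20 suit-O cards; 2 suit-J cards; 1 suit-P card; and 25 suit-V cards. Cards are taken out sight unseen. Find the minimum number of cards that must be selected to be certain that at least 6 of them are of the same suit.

27

An adversary could hand out at most 5 cards per suit (suit-F, suit-J, suit-P run out sooner): 3 + 5 + 5 + 5 + 2 + 1 + 5 = 26 cards and still no suit has 6.
By the pigeonhole principle, one more card lands in a suit already at 5, so 27 draws are enough and 26 are not.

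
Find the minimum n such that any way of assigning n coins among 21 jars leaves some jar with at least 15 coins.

With 294 coins one could put exactly 14 in each of the 21 jars, and no jar would reach 15.
By the pigeonhole principle, one more coin must land in a jar that already has 14, giving it 15.
So 21 × 14 + 1 = 295 coins are required.

295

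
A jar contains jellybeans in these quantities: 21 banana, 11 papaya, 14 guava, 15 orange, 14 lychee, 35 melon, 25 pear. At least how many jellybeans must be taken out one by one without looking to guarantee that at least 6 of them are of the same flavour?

36

Put each drawn jellybean into a box by flavour. The largest draw with every box below 6 takes min(count, 5) from each flavour.
Σ min(cᵢ, 5) = 5 + 5 + 5 + 5 + 5 + 5 + 5 = 35.
Draw number 35 + 1 = 36 must push one box to 6.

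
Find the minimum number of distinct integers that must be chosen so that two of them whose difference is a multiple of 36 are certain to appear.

37

Integers whose pairwise differences are multiples of 36 are exactly those sharing a remainder mod 36. Pigeonhole: the 36 residue classes mod 36 are the pigeonholes.
With 36 integers one could put 1 in each residue class and have no class reach 2.
The 37th integer pushes some class to 2, so 36·1 + 1 = 37.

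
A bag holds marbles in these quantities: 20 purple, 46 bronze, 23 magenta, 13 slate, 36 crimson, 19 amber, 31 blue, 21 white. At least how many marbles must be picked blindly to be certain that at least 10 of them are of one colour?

An adversary could hand out at most 9 marbles per colour: 9 + 9 + 9 + 9 + 9 + 9 + 9 + 9 = 72 marbles and still no colour has 10.
One more marble lands in a colour already at 9, so 73 draws are enough and 72 are not.

73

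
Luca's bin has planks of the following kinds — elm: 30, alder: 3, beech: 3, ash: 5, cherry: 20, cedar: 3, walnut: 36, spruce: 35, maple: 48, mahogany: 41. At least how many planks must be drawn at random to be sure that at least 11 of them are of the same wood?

75

The 10 woods are the holes; the planks drawn are the pigeons.
To avoid 11 of any one wood, the worst case takes at most 10 of each wood, or every plank of a wood that has fewer than 10.
That gives 10 + 3 + 3 + 5 + 10 + 3 + 10 + 10 + 10 + 10 = 74 planks with no wood reaching 11.
The next plank forces some wood to 11, so 74 + 1 = 75.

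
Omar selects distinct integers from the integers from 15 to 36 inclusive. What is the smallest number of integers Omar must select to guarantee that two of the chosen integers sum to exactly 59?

16

Two chosen integers sum to 59 exactly when both halves of some pair {x, 59−x} with 23 ≤ x ≤ 59−x ≤ 36 are chosen — 7 such pairs.
The remaining 8 elements (those with no distinct partner in range) can never complete a 59-sum, so the worst case takes all of them and one from each pair: 8 + 7 = 15.
Pigeonhole: the 16th integer has to be the second member of some pair, so 15 + 1 = 16.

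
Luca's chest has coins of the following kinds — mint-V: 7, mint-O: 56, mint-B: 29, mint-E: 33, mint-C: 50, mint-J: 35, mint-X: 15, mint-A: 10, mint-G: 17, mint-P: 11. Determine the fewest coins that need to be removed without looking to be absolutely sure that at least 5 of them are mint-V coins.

261

In the worst case for collecting mint-V coins, every non-mint-V coin comes out first.
There are 56 + 29 + 33 + 50 + 35 + 15 + 10 + 17 + 11 = 256 non-mint-V coins altogether.
After those, each further coin must be mint-V, so 256 + 5 = 261 draws guarantee 5 mint-V coins.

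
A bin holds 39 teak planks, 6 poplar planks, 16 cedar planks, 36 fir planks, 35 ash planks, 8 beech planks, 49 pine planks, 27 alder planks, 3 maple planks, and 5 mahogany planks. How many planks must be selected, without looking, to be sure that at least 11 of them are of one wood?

By the pigeonhole principle, the 10 woods are the holes; the planks drawn are the pigeons.
To avoid 11 of any one wood, the worst case takes at most 10 of each wood, or every plank of a wood that has fewer than 10.
That gives 10 + 6 + 10 + 10 + 10 + 8 + 10 + 10 + 3 + 5 = 82 planks with no wood reaching 11.
The next plank forces some wood to 11, so 82 + 1 = 83.

83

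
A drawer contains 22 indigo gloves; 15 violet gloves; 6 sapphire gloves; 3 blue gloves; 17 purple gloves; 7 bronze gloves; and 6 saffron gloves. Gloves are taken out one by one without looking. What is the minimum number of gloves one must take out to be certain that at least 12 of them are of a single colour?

56

An adversary could hand out at most 11 gloves per colour (4 colours run out sooner): 11 + 11 + 6 + 3 + 11 + 7 + 6 = 55 gloves and still no colour has 12.
By pigeonhole, one more glove lands in a colour already at 11, so 56 draws are enough and 55 are not.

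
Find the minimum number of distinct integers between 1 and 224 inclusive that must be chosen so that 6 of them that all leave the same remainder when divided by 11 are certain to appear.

56

The 11 residue classes mod 11 are the pigeonholes.
With 55 integers one could put 5 in each residue class and have no class reach 6.
The 56th integer pushes some class to 6, so 11·5 + 1 = 56.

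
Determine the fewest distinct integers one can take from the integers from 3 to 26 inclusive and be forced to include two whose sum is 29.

A set avoiding the sum 29 can contain at most one of each pair {x, 29−x}.
The integers 15, …, 26 (12 of them) are such a set: any two sum to at least 15+16 = 31 > 29.
Any 13th integer completes one of the 12 pairs, so 13 choices force a sum of 29.

13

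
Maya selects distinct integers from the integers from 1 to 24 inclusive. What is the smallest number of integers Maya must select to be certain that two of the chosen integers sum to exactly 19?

16

Group the elements by complementary pair {x, 19−x}: {1,18}, {2,17}, {3,16}, …, giving 9 two-element pairs and 6 integers whose partner 19−x falls outside [1,24].
Treating each of those 15 groups as a pigeonhole, one can pick one integer per group — 15 integers — with no two summing to 19.
The 16th integer lands in an occupied pair, forcing a sum of 19.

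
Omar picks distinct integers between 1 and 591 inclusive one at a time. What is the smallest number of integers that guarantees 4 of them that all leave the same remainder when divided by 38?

115

By the pigeonhole principle, the 38 residue classes mod 38 are the pigeonholes.
With 114 integers one could put 3 in each residue class and have no class reach 4.
The 115th integer pushes some class to 4, so 38·3 + 1 = 115.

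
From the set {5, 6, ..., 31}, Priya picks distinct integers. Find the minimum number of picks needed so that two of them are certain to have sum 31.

Two chosen integers sum to 31 exactly when both halves of some pair {x, 31−x} with 5 ≤ x ≤ 31−x ≤ 26 are chosen — 11 such pairs.
The remaining 5 elements (those with no distinct partner in range) can never complete a 31-sum, so the worst case takes all of them and one from each pair: 5 + 11 = 16.
The 17th integer has to be the second member of some pair, so 16 + 1 = 17.

17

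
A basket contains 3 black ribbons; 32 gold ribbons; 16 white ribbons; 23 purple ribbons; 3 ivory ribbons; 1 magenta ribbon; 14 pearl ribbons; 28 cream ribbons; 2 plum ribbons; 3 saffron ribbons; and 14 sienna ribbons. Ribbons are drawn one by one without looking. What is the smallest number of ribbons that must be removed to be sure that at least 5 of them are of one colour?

37

An adversary could hand out at most 4 ribbons per colour (5 colours run out sooner): 3 + 4 + 4 + 4 + 3 + 1 + 4 + 4 + 2 + 3 + 4 = 36 ribbons and still no colour has 5.
One more ribbon lands in a colour already at 4, so 37 draws are enough and 36 are not.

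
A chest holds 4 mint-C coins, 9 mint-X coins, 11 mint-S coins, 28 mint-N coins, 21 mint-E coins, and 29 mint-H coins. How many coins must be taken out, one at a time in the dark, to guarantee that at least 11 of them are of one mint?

By the pigeonhole principle, the 6 mints are the holes; the coins drawn are the pigeons.
To avoid 11 of any one mint, the worst case takes at most 10 of each mint, or every coin of a mint that has fewer than 10.
That gives 4 + 9 + 10 + 10 + 10 + 10 = 53 coins with no mint reaching 11.
The next coin forces some mint to 11, so 53 + 1 = 54.

54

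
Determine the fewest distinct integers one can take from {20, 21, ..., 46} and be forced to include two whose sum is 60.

Two chosen integers sum to 60 exactly when both halves of some pair {x, 60−x} with 20 ≤ x ≤ 60−x ≤ 40 are chosen — 10 such pairs.
The remaining 7 elements (those with no distinct partner in range) can never complete a 60-sum, so the worst case takes all of them and one from each pair: 7 + 10 = 17.
Pigeonhole: the 18th integer has to be the second member of some pair, so 17 + 1 = 18.

18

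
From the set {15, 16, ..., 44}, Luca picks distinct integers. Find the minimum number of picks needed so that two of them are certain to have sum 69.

A set avoiding the sum 69 can contain at most one of each pair {x, 69−x}, plus the 10 elements whose complement lies outside the range.
The integers 15, …, 34 (20 of them) are such a set: any two sum to at least 15+16 = 31 and at most 33+34 = 67 < 69.
By the pigeonhole principle, any 21st integer completes one of the 10 pairs, so 21 choices force a sum of 69.

21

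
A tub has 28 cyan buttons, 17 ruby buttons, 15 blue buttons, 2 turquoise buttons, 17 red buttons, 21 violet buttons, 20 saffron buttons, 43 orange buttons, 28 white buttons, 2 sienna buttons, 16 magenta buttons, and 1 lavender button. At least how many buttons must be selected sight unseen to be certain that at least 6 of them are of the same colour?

By pigeonhole, the 12 colours are the holes; the buttons drawn are the pigeons.
To avoid 6 of any one colour, the worst case takes at most 5 of each colour, or every button of a colour that has fewer than 5.
That gives 5 + 5 + 5 + 2 + 5 + 5 + 5 + 5 + 5 + 2 + 5 + 1 = 50 buttons with no colour reaching 6.
The next button forces some colour to 6, so 50 + 1 = 51.

51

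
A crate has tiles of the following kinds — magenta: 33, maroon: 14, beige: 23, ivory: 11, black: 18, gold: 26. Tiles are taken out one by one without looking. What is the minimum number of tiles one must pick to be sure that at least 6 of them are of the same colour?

31

By pigeonhole, the 6 colours are the holes; the tiles drawn are the pigeons.
To avoid 6 of any one colour, the worst case takes at most 5 of each colour.
That gives 5 + 5 + 5 + 5 + 5 + 5 = 30 tiles with no colour reaching 6.
The next tile forces some colour to 6, so 30 + 1 = 31.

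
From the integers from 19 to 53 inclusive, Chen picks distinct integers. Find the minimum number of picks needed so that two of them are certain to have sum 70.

Two chosen integers sum to 70 exactly when both halves of some pair {x, 70−x} with 19 ≤ x ≤ 70−x ≤ 51 are chosen — 16 such pairs.
The remaining 3 elements (those with no distinct partner in range) can never complete a 70-sum, so the worst case takes all of them and one from each pair: 3 + 16 = 19.
By the pigeonhole principle, the 20th integer has to be the second member of some pair, so 19 + 1 = 20.

20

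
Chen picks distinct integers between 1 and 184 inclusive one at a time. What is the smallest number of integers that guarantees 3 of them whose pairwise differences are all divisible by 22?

45

Integers whose pairwise differences are multiples of 22 are exactly those sharing a remainder mod 22. By pigeonhole, the 22 residue classes mod 22 are the pigeonholes.
With 44 integers one could put 2 in each residue class and have no class reach 3.
The 45th integer pushes some class to 3, so 22·2 + 1 = 45.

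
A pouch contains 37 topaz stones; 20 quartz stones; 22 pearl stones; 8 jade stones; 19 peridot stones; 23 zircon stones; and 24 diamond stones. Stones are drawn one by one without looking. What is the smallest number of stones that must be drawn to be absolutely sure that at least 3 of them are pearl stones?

In the worst case for collecting pearl stones, every non-pearl stone comes out first.
There are 37 + 20 + 8 + 19 + 23 + 24 = 131 non-pearl stones altogether.
After those, each further stone must be pearl, so 131 + 3 = 134 draws guarantee 3 pearl stones.

134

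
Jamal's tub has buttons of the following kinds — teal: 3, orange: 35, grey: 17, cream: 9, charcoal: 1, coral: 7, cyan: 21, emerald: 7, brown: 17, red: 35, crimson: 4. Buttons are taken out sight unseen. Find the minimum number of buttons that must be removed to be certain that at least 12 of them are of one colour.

The 11 colours are the holes; the buttons drawn are the pigeons.
To avoid 12 of any one colour, the worst case takes at most 11 of each colour, or every button of a colour that has fewer than 11.
That gives 3 + 11 + 11 + 9 + 1 + 7 + 11 + 7 + 11 + 11 + 4 = 86 buttons with no colour reaching 12.
The next button forces some colour to 12, so 86 + 1 = 87.

87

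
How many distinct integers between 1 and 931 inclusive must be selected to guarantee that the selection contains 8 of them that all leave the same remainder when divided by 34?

239

The 34 residue classes mod 34 are the pigeonholes.
With 238 integers one could put 7 in each residue class and have no class reach 8.
The 239th integer pushes some class to 8, so 34·7 + 1 = 239.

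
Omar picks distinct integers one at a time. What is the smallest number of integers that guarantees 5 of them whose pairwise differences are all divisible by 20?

81

Integers whose pairwise differences are multiples of 20 are exactly those sharing a remainder mod 20. The 20 residue classes mod 20 are the pigeonholes.
With 80 integers one could put 4 in each residue class and have no class reach 5.
The 81st integer pushes some class to 5, so 20·4 + 1 = 81.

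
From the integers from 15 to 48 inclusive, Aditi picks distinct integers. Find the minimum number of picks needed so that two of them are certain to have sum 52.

24

A set avoiding the sum 52 can contain at most one of each pair {x, 52−x}, plus the 12 elements whose complement lies outside the range or equal to its own complement.
The integers 26, …, 48 (23 of them) are such a set: any two sum to at least 26+27 = 53 > 52.
By pigeonhole, any 24th integer completes one of the 11 pairs, so 24 choices force a sum of 52.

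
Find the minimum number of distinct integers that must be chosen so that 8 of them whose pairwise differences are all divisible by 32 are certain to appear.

Integers whose pairwise differences are multiples of 32 are exactly those sharing a remainder mod 32. Pigeonhole: the 32 residue classes mod 32 are the pigeonholes.
With 224 integers one could put 7 in each residue class and have no class reach 8.
The 225th integer pushes some class to 8, so 32·7 + 1 = 225.

225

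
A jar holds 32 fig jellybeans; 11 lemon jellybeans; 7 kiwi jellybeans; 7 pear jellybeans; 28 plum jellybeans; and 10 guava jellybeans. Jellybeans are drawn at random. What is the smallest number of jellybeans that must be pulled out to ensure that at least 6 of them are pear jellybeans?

In the worst case for collecting pear jellybeans, every non-pear jellybean comes out first.
There are 32 + 11 + 7 + 28 + 10 = 88 non-pear jellybeans altogether.
After those, each further jellybean must be pear, so 88 + 6 = 94 draws guarantee 6 pear jellybeans.

94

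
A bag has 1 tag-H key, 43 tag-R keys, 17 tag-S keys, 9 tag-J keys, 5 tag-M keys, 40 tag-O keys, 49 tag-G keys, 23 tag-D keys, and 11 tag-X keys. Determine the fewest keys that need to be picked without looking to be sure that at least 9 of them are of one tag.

63

Pigeonhole: the 9 tags are the holes; the keys drawn are the pigeons.
To avoid 9 of any one tag, the worst case takes at most 8 of each tag, or every key of a tag that has fewer than 8.
That gives 1 + 8 + 8 + 8 + 5 + 8 + 8 + 8 + 8 = 62 keys with no tag reaching 9.
The next key forces some tag to 9, so 62 + 1 = 63.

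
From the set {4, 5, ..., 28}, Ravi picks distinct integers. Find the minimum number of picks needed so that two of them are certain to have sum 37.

Group the elements by complementary pair {x, 37−x}: {9,28}, {10,27}, {11,26}, …, giving 10 two-element pairs and 5 integers whose partner 37−x falls outside [4,28].
By pigeonhole, treating each of those 15 groups as a pigeonhole, one can pick one integer per group — 15 integers — with no two summing to 37.
The 16th integer lands in an occupied pair, forcing a sum of 37.

16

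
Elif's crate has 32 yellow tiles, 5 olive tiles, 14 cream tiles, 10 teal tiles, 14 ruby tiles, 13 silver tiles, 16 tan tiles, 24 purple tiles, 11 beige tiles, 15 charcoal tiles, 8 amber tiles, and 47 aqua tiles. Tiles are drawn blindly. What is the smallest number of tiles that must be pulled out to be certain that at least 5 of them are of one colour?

49

Put each drawn tile into a box by colour. The largest draw with every box below 5 takes min(count, 4) from each colour.
Σ min(cᵢ, 4) = 4 + 4 + 4 + 4 + 4 + 4 + 4 + 4 + 4 + 4 + 4 + 4 = 48.
Draw number 48 + 1 = 49 must push one box to 5.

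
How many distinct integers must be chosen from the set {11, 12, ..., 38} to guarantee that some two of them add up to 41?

19

Two chosen integers sum to 41 exactly when both halves of some pair {x, 41−x} with 11 ≤ x ≤ 41−x ≤ 30 are chosen — 10 such pairs.
The remaining 8 elements (those with no distinct partner in range) can never complete a 41-sum, so the worst case takes all of them and one from each pair: 8 + 10 = 18.
Pigeonhole: the 19th integer has to be the second member of some pair, so 18 + 1 = 19.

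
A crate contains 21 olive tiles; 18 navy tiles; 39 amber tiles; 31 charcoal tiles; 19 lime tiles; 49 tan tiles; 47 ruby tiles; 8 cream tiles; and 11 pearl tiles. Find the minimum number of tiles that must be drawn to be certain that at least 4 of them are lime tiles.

In the worst case for collecting lime tiles, every non-lime tile comes out first.
There are 21 + 18 + 39 + 31 + 49 + 47 + 8 + 11 = 224 non-lime tiles altogether.
After those, each further tile must be lime, so 224 + 4 = 228 draws guarantee 4 lime tiles.

228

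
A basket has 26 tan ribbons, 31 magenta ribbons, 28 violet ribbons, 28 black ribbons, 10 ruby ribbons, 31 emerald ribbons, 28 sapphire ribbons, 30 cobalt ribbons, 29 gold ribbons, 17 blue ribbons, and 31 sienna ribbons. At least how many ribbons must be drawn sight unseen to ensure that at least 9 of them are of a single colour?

89

Pigeonhole: the 11 colours are the holes; the ribbons drawn are the pigeons.
To avoid 9 of any one colour, the worst case takes at most 8 of each colour.
That gives 8 + 8 + 8 + 8 + 8 + 8 + 8 + 8 + 8 + 8 + 8 = 88 ribbons with no colour reaching 9.
The next ribbon forces some colour to 9, so 88 + 1 = 89.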